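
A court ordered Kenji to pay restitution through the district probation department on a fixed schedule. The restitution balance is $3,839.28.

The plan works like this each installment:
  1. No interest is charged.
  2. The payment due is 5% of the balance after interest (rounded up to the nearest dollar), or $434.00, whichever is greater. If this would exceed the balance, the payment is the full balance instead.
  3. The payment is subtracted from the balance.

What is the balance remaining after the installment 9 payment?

$0.00

# | Opening | Payment | End bal
1 | $3,839.28 | $434.00 | $3,405.28
2 | $3,405.28 | $434.00 | $2,971.28
3 | $2,971.28 | $434.00 | $2,537.28
4 | $2,537.28 | $434.00 | $2,103.28
5 | $2,103.28 | $434.00 | $1,669.28
6 | $1,669.28 | $434.00 | $1,235.28
7 | $1,235.28 | $434.00 | $801.28
8 | $801.28 | $434.00 | $367.28
9 | $367.28 | $367.28 | $0.00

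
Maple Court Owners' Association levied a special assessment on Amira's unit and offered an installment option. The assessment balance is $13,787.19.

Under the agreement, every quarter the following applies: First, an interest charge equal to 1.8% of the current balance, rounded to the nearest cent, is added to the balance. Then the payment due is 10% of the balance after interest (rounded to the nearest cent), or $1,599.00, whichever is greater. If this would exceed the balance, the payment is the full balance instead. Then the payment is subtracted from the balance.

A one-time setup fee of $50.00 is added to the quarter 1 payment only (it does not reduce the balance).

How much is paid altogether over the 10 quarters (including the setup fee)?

# | Opening | Interest | Payment | Fee | End bal
1 | $13,787.19 | $248.17 | $1,599.00 | $50.00 | $12,436.36
2 | $12,436.36 | $223.85 | $1,599.00 | — | $11,061.21
3 | $11,061.21 | $199.10 | $1,599.00 | — | $9,661.31
4 | $9,661.31 | $173.90 | $1,599.00 | — | $8,236.21
5 | $8,236.21 | $148.25 | $1,599.00 | — | $6,785.46
6 | $6,785.46 | $122.14 | $1,599.00 | — | $5,308.60
7 | $5,308.60 | $95.55 | $1,599.00 | — | $3,805.15
8 | $3,805.15 | $68.49 | $1,599.00 | — | $2,274.64
9 | $2,274.64 | $40.94 | $1,599.00 | — | $716.58
10 | $716.58 | $12.90 | $729.48 | — | $0.00
Total paid: $15,170.48

$15,170.48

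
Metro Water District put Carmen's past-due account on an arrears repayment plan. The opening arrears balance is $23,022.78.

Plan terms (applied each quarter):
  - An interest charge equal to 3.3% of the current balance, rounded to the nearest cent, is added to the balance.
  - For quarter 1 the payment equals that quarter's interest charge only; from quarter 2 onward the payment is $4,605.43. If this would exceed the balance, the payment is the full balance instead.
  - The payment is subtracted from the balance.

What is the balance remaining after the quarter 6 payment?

Quarter 1: $23,022.78 +$759.75 interest = $23,782.53; pay $759.75 → $23,022.78
Quarter 2: $23,022.78 +$759.75 interest = $23,782.53; pay $4,605.43 → $19,177.10
Quarter 3: $19,177.10 +$632.84 interest = $19,809.94; pay $4,605.43 → $15,204.51
Quarter 4: $15,204.51 +$501.75 interest = $15,706.26; pay $4,605.43 → $11,100.83
Quarter 5: $11,100.83 +$366.33 interest = $11,467.16; pay $4,605.43 → $6,861.73
Quarter 6: $6,861.73 +$226.44 interest = $7,088.17; pay $4,605.43 → $2,482.74

$2,482.74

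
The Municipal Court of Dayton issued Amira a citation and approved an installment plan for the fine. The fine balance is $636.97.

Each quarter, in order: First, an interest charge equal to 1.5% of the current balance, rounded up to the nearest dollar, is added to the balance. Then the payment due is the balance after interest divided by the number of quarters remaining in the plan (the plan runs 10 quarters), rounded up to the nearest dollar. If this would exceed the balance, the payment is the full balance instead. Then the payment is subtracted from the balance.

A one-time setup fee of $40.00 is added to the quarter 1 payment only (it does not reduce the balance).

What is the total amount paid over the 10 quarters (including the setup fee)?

# | Opening | Interest | Payment | Fee | End bal
1 | $636.97 | $10.00 | $65.00 | $40.00 | $581.97
2 | $581.97 | $9.00 | $66.00 | — | $524.97
3 | $524.97 | $8.00 | $67.00 | — | $465.97
4 | $465.97 | $7.00 | $68.00 | — | $404.97
5 | $404.97 | $7.00 | $69.00 | — | $342.97
6 | $342.97 | $6.00 | $70.00 | — | $278.97
7 | $278.97 | $5.00 | $71.00 | — | $212.97
8 | $212.97 | $4.00 | $73.00 | — | $143.97
9 | $143.97 | $3.00 | $74.00 | — | $72.97
10 | $72.97 | $2.00 | $74.97 | — | $0.00
Total paid: $737.97

$737.97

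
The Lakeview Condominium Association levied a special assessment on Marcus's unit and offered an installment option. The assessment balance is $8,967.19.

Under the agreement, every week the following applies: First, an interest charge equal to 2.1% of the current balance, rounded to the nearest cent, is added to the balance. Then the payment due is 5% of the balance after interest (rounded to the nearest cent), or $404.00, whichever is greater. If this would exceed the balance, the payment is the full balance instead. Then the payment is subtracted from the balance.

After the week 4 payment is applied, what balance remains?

Week 1: $8,967.19 +$188.31 interest = $9,155.50; pay $457.78 → $8,697.72
Week 2: $8,697.72 +$182.65 interest = $8,880.37; pay $444.02 → $8,436.35
Week 3: $8,436.35 +$177.16 interest = $8,613.51; pay $430.68 → $8,182.83
Week 4: $8,182.83 +$171.84 interest = $8,354.67; pay $417.73 → $7,936.94

$7,936.94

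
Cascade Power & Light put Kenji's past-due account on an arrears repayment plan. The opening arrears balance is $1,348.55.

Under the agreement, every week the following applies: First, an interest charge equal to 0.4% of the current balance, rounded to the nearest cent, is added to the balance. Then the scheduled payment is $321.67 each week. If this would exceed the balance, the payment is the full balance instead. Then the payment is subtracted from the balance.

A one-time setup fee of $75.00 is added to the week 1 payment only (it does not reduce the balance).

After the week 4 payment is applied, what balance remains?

# | Opening | Interest | Payment | Fee | End bal
1 | $1,348.55 | $5.39 | $321.67 | $75.00 | $1,032.27
2 | $1,032.27 | $4.13 | $321.67 | — | $714.73
3 | $714.73 | $2.86 | $321.67 | — | $395.92
4 | $395.92 | $1.58 | $321.67 | — | $75.83

$75.83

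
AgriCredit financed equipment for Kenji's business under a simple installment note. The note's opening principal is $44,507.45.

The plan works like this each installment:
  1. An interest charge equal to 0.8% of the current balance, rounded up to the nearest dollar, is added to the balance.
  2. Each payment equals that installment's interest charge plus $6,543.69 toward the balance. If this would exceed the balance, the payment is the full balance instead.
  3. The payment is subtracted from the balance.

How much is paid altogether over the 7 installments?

Installment 1: opening $44,507.45; interest $357.00 → $44,864.45; payment $6,900.69; balance $37,963.76
Installment 2: opening $37,963.76; interest $304.00 → $38,267.76; payment $6,847.69; balance $31,420.07
Installment 3: opening $31,420.07; interest $252.00 → $31,672.07; payment $6,795.69; balance $24,876.38
Installment 4: opening $24,876.38; interest $200.00 → $25,076.38; payment $6,743.69; balance $18,332.69
Installment 5: opening $18,332.69; interest $147.00 → $18,479.69; payment $6,690.69; balance $11,789.00
Installment 6: opening $11,789.00; interest $95.00 → $11,884.00; payment $6,638.69; balance $5,245.31
Installment 7: opening $5,245.31; interest $42.00 → $5,287.31; payment $5,287.31; balance $0.00
Total paid: $45,904.45

$45,904.45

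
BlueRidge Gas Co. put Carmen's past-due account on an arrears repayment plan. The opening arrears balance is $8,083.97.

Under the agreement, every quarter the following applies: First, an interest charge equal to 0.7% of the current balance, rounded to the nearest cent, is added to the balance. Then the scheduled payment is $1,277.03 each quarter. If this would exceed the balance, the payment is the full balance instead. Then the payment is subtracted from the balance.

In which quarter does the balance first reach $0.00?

7

Quarter 1: opening $8,083.97; interest $56.59 → $8,140.56; payment $1,277.03; balance $6,863.53
Quarter 2: opening $6,863.53; interest $48.04 → $6,911.57; payment $1,277.03; balance $5,634.54
Quarter 3: opening $5,634.54; interest $39.44 → $5,673.98; payment $1,277.03; balance $4,396.95
Quarter 4: opening $4,396.95; interest $30.78 → $4,427.73; payment $1,277.03; balance $3,150.70
Quarter 5: opening $3,150.70; interest $22.05 → $3,172.75; payment $1,277.03; balance $1,895.72
Quarter 6: opening $1,895.72; interest $13.27 → $1,908.99; payment $1,277.03; balance $631.96
Quarter 7: opening $631.96; interest $4.42 → $636.38; payment $636.38; balance $0.00
Balance reaches $0.00 in quarter 7.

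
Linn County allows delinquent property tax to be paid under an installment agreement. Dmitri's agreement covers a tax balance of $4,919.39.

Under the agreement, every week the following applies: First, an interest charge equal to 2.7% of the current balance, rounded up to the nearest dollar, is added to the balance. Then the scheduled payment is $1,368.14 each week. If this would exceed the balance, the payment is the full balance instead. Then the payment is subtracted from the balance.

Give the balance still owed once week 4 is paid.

$0.00

Week 1: opening $4,919.39; interest $133.00 → $5,052.39; payment $1,368.14; balance $3,684.25
Week 2: opening $3,684.25; interest $100.00 → $3,784.25; payment $1,368.14; balance $2,416.11
Week 3: opening $2,416.11; interest $66.00 → $2,482.11; payment $1,368.14; balance $1,113.97
Week 4: opening $1,113.97; interest $31.00 → $1,144.97; payment $1,144.97; balance $0.00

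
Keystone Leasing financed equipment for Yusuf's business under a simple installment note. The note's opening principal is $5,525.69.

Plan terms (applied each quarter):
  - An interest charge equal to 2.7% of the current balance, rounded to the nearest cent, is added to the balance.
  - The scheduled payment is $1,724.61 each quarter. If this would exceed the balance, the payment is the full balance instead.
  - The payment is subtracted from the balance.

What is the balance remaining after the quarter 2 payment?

Quarter 1: opening $5,525.69; interest $149.19 → $5,674.88; payment $1,724.61; balance $3,950.27
Quarter 2: opening $3,950.27; interest $106.66 → $4,056.93; payment $1,724.61; balance $2,332.32

$2,332.32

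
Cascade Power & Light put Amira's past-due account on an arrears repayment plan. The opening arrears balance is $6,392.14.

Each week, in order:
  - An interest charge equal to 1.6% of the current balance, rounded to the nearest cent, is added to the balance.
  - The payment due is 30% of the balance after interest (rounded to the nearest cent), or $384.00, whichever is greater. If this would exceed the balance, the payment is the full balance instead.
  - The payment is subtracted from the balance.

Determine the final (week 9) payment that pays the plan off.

$50.05

# | Opening | Interest | Payment | End bal
1 | $6,392.14 | $102.27 | $1,948.32 | $4,546.09
2 | $4,546.09 | $72.74 | $1,385.65 | $3,233.18
3 | $3,233.18 | $51.73 | $985.47 | $2,299.44
4 | $2,299.44 | $36.79 | $700.87 | $1,635.36
5 | $1,635.36 | $26.17 | $498.46 | $1,163.07
6 | $1,163.07 | $18.61 | $384.00 | $797.68
7 | $797.68 | $12.76 | $384.00 | $426.44
8 | $426.44 | $6.82 | $384.00 | $49.26
9 | $49.26 | $0.79 | $50.05 | $0.00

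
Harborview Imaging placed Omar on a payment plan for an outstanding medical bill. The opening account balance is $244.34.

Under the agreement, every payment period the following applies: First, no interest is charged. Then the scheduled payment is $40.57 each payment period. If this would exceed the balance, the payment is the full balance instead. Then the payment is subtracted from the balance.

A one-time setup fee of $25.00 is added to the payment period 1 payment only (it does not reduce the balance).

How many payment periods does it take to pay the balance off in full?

7

# | Opening | Payment | Fee | End bal
1 | $244.34 | $40.57 | $25.00 | $203.77
2 | $203.77 | $40.57 | — | $163.20
3 | $163.20 | $40.57 | — | $122.63
4 | $122.63 | $40.57 | — | $82.06
5 | $82.06 | $40.57 | — | $41.49
6 | $41.49 | $40.57 | — | $0.92
7 | $0.92 | $0.92 | — | $0.00
Balance reaches $0.00 in payment period 7.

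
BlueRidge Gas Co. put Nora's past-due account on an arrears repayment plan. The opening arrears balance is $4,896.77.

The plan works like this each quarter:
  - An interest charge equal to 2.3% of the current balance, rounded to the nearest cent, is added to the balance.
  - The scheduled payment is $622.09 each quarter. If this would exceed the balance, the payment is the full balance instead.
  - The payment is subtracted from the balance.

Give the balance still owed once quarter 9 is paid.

Quarter 1: opening $4,896.77; interest $112.63 → $5,009.40; payment $622.09; balance $4,387.31
Quarter 2: opening $4,387.31; interest $100.91 → $4,488.22; payment $622.09; balance $3,866.13
Quarter 3: opening $3,866.13; interest $88.92 → $3,955.05; payment $622.09; balance $3,332.96
Quarter 4: opening $3,332.96; interest $76.66 → $3,409.62; payment $622.09; balance $2,787.53
Quarter 5: opening $2,787.53; interest $64.11 → $2,851.64; payment $622.09; balance $2,229.55
Quarter 6: opening $2,229.55; interest $51.28 → $2,280.83; payment $622.09; balance $1,658.74
Quarter 7: opening $1,658.74; interest $38.15 → $1,696.89; payment $622.09; balance $1,074.80
Quarter 8: opening $1,074.80; interest $24.72 → $1,099.52; payment $622.09; balance $477.43
Quarter 9: opening $477.43; interest $10.98 → $488.41; payment $488.41; balance $0.00

$0.00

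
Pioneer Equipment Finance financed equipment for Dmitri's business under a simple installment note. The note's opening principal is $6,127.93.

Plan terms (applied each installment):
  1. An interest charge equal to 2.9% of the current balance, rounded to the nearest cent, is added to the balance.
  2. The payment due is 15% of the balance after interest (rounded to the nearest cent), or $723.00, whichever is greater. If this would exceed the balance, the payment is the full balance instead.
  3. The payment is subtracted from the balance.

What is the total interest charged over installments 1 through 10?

$915.26

Installment 1: $6,127.93 +$177.71 interest = $6,305.64; pay $945.85 → $5,359.79
Installment 2: $5,359.79 +$155.43 interest = $5,515.22; pay $827.28 → $4,687.94
Installment 3: $4,687.94 +$135.95 interest = $4,823.89; pay $723.58 → $4,100.31
Installment 4: $4,100.31 +$118.91 interest = $4,219.22; pay $723.00 → $3,496.22
Installment 5: $3,496.22 +$101.39 interest = $3,597.61; pay $723.00 → $2,874.61
Installment 6: $2,874.61 +$83.36 interest = $2,957.97; pay $723.00 → $2,234.97
Installment 7: $2,234.97 +$64.81 interest = $2,299.78; pay $723.00 → $1,576.78
Installment 8: $1,576.78 +$45.73 interest = $1,622.51; pay $723.00 → $899.51
Installment 9: $899.51 +$26.09 interest = $925.60; pay $723.00 → $202.60
Installment 10: $202.60 +$5.88 interest = $208.48; pay $208.48 → $0.00
Total interest: $177.71 + $155.43 + $135.95 + $118.91 + $101.39 + $83.36 + $64.81 + $45.73 + $26.09 + $5.88 = $915.26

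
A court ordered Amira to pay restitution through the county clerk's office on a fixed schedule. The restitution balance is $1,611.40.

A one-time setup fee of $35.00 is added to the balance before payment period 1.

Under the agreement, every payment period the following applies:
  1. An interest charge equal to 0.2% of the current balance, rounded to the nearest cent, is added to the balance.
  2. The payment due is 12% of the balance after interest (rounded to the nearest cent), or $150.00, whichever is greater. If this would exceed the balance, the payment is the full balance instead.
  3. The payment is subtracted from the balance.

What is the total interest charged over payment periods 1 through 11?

$18.51

Payment period 1: $1,646.40 +$3.29 interest = $1,649.69; pay $197.96 → $1,451.73
Payment period 2: $1,451.73 +$2.90 interest = $1,454.63; pay $174.56 → $1,280.07
Payment period 3: $1,280.07 +$2.56 interest = $1,282.63; pay $153.92 → $1,128.71
Payment period 4: $1,128.71 +$2.26 interest = $1,130.97; pay $150.00 → $980.97
Payment period 5: $980.97 +$1.96 interest = $982.93; pay $150.00 → $832.93
Payment period 6: $832.93 +$1.67 interest = $834.60; pay $150.00 → $684.60
Payment period 7: $684.60 +$1.37 interest = $685.97; pay $150.00 → $535.97
Payment period 8: $535.97 +$1.07 interest = $537.04; pay $150.00 → $387.04
Payment period 9: $387.04 +$0.77 interest = $387.81; pay $150.00 → $237.81
Payment period 10: $237.81 +$0.48 interest = $238.29; pay $150.00 → $88.29
Payment period 11: $88.29 +$0.18 interest = $88.47; pay $88.47 → $0.00
Total interest: $3.29 + $2.90 + $2.56 + $2.26 + $1.96 + $1.67 + $1.37 + $1.07 + $0.77 + $0.48 + $0.18 = $18.51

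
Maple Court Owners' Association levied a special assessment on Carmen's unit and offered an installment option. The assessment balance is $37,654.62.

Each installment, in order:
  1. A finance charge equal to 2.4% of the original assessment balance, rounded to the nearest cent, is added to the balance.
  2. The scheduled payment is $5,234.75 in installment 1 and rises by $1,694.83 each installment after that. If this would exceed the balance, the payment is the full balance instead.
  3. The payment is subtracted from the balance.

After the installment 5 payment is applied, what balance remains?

$0.00

# | Opening | Interest | Payment | End bal
1 | $37,654.62 | $903.71 | $5,234.75 | $33,323.58
2 | $33,323.58 | $903.71 | $6,929.58 | $27,297.71
3 | $27,297.71 | $903.71 | $8,624.41 | $19,577.01
4 | $19,577.01 | $903.71 | $10,319.24 | $10,161.48
5 | $10,161.48 | $903.71 | $11,065.19 | $0.00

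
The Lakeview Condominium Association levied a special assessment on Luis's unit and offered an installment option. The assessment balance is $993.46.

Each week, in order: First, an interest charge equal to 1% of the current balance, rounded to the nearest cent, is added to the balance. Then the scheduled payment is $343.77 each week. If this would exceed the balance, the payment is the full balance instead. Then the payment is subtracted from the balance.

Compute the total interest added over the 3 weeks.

Week 1: $993.46 +$9.93 interest = $1,003.39; pay $343.77 → $659.62
Week 2: $659.62 +$6.60 interest = $666.22; pay $343.77 → $322.45
Week 3: $322.45 +$3.22 interest = $325.67; pay $325.67 → $0.00
Total interest: $9.93 + $6.60 + $3.22 = $19.75

$19.75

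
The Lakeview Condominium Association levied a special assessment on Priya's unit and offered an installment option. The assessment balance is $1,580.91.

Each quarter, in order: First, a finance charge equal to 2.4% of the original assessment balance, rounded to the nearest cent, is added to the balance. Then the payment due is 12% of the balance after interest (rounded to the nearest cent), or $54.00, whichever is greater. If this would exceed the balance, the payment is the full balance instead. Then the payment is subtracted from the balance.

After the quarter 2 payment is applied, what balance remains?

$1,287.03

# | Opening | Interest | Payment | End bal
1 | $1,580.91 | $37.94 | $194.26 | $1,424.59
2 | $1,424.59 | $37.94 | $175.50 | $1,287.03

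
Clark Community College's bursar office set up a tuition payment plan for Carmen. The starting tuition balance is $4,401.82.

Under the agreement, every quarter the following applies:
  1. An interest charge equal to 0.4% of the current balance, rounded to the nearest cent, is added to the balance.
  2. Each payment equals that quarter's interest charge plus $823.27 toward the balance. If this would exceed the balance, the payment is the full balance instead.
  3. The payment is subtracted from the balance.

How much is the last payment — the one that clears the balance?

$286.61

Quarter 1: $4,401.82 +$17.61 interest = $4,419.43; pay $840.88 → $3,578.55
Quarter 2: $3,578.55 +$14.31 interest = $3,592.86; pay $837.58 → $2,755.28
Quarter 3: $2,755.28 +$11.02 interest = $2,766.30; pay $834.29 → $1,932.01
Quarter 4: $1,932.01 +$7.73 interest = $1,939.74; pay $831.00 → $1,108.74
Quarter 5: $1,108.74 +$4.43 interest = $1,113.17; pay $827.70 → $285.47
Quarter 6: $285.47 +$1.14 interest = $286.61; pay $286.61 → $0.00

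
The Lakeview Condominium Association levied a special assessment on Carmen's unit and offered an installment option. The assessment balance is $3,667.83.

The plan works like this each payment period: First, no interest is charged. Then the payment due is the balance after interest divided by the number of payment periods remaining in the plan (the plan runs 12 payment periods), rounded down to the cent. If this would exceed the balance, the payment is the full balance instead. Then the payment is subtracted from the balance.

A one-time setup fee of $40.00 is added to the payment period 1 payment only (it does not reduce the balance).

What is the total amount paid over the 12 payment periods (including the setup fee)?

$3,707.83

Payment period 1: opening $3,667.83; payment $305.65 (+ $40.00 fee); balance $3,362.18
Payment period 2: opening $3,362.18; payment $305.65; balance $3,056.53
Payment period 3: opening $3,056.53; payment $305.65; balance $2,750.88
Payment period 4: opening $2,750.88; payment $305.65; balance $2,445.23
Payment period 5: opening $2,445.23; payment $305.65; balance $2,139.58
Payment period 6: opening $2,139.58; payment $305.65; balance $1,833.93
Payment period 7: opening $1,833.93; payment $305.65; balance $1,528.28
Payment period 8: opening $1,528.28; payment $305.65; balance $1,222.63
Payment period 9: opening $1,222.63; payment $305.65; balance $916.98
Payment period 10: opening $916.98; payment $305.66; balance $611.32
Payment period 11: opening $611.32; payment $305.66; balance $305.66
Payment period 12: opening $305.66; payment $305.66; balance $0.00
Total paid: $3,707.83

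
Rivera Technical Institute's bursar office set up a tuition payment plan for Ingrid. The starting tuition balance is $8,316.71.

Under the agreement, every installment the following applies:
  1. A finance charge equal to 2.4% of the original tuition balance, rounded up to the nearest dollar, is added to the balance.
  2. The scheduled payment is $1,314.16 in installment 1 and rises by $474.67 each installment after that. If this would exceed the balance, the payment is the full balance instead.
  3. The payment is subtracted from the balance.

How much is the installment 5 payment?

$1,212.05

Installment 1: opening $8,316.71; interest $200.00 → $8,516.71; payment $1,314.16; balance $7,202.55
Installment 2: opening $7,202.55; interest $200.00 → $7,402.55; payment $1,788.83; balance $5,613.72
Installment 3: opening $5,613.72; interest $200.00 → $5,813.72; payment $2,263.50; balance $3,550.22
Installment 4: opening $3,550.22; interest $200.00 → $3,750.22; payment $2,738.17; balance $1,012.05
Installment 5: opening $1,012.05; interest $200.00 → $1,212.05; payment $1,212.05; balance $0.00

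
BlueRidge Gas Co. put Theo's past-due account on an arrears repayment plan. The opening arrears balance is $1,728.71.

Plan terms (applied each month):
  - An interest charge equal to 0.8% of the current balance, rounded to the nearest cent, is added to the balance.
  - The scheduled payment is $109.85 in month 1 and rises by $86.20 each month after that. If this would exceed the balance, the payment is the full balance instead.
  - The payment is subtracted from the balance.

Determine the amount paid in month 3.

# | Opening | Interest | Payment | End bal
1 | $1,728.71 | $13.83 | $109.85 | $1,632.69
2 | $1,632.69 | $13.06 | $196.05 | $1,449.70
3 | $1,449.70 | $11.60 | $282.25 | $1,179.05

$282.25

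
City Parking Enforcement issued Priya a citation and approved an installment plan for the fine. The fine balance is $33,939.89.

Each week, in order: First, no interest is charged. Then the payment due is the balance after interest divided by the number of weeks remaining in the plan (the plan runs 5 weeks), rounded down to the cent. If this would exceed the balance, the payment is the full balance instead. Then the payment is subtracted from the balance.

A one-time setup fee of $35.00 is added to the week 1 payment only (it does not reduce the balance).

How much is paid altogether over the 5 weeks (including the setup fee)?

Week 1: $33,939.89 − $6,787.97 (+ $35.00 fee) → $27,151.92
Week 2: $27,151.92 − $6,787.98 → $20,363.94
Week 3: $20,363.94 − $6,787.98 → $13,575.96
Week 4: $13,575.96 − $6,787.98 → $6,787.98
Week 5: $6,787.98 − $6,787.98 → $0.00
Total paid: $33,974.89

$33,974.89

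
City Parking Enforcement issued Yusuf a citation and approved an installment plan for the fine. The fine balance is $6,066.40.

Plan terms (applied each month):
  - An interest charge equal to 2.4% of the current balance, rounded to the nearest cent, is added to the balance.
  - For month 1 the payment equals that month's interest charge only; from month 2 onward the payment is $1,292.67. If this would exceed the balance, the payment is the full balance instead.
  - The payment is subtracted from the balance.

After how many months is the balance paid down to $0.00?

7

Month 1: opening $6,066.40; interest $145.59 → $6,211.99; payment $145.59; balance $6,066.40
Month 2: opening $6,066.40; interest $145.59 → $6,211.99; payment $1,292.67; balance $4,919.32
Month 3: opening $4,919.32; interest $118.06 → $5,037.38; payment $1,292.67; balance $3,744.71
Month 4: opening $3,744.71; interest $89.87 → $3,834.58; payment $1,292.67; balance $2,541.91
Month 5: opening $2,541.91; interest $61.01 → $2,602.92; payment $1,292.67; balance $1,310.25
Month 6: opening $1,310.25; interest $31.45 → $1,341.70; payment $1,292.67; balance $49.03
Month 7: opening $49.03; interest $1.18 → $50.21; payment $50.21; balance $0.00
Balance reaches $0.00 in month 7.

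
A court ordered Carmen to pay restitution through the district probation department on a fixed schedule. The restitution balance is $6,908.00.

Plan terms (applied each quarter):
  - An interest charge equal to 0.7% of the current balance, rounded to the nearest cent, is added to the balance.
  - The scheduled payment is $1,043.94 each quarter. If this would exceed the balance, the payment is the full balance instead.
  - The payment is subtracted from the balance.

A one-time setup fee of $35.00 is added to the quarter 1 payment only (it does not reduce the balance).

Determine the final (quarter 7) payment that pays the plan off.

$834.79

Quarter 1: opening $6,908.00; interest $48.36 → $6,956.36; payment $1,043.94 (+ $35.00 fee); balance $5,912.42
Quarter 2: opening $5,912.42; interest $41.39 → $5,953.81; payment $1,043.94; balance $4,909.87
Quarter 3: opening $4,909.87; interest $34.37 → $4,944.24; payment $1,043.94; balance $3,900.30
Quarter 4: opening $3,900.30; interest $27.30 → $3,927.60; payment $1,043.94; balance $2,883.66
Quarter 5: opening $2,883.66; interest $20.19 → $2,903.85; payment $1,043.94; balance $1,859.91
Quarter 6: opening $1,859.91; interest $13.02 → $1,872.93; payment $1,043.94; balance $828.99
Quarter 7: opening $828.99; interest $5.80 → $834.79; payment $834.79; balance $0.00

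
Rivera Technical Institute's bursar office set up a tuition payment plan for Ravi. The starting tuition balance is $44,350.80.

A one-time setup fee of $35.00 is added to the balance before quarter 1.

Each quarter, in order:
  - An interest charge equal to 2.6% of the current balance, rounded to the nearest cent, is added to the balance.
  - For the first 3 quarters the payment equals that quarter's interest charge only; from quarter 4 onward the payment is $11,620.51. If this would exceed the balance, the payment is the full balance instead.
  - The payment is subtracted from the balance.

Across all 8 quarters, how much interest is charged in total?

Quarter 1: $44,385.80 +$1,154.03 interest = $45,539.83; pay $1,154.03 → $44,385.80
Quarter 2: $44,385.80 +$1,154.03 interest = $45,539.83; pay $1,154.03 → $44,385.80
Quarter 3: $44,385.80 +$1,154.03 interest = $45,539.83; pay $1,154.03 → $44,385.80
Quarter 4: $44,385.80 +$1,154.03 interest = $45,539.83; pay $11,620.51 → $33,919.32
Quarter 5: $33,919.32 +$881.90 interest = $34,801.22; pay $11,620.51 → $23,180.71
Quarter 6: $23,180.71 +$602.70 interest = $23,783.41; pay $11,620.51 → $12,162.90
Quarter 7: $12,162.90 +$316.24 interest = $12,479.14; pay $11,620.51 → $858.63
Quarter 8: $858.63 +$22.32 interest = $880.95; pay $880.95 → $0.00
Total interest: $1,154.03 + $1,154.03 + $1,154.03 + $1,154.03 + $881.90 + $602.70 + $316.24 + $22.32 = $6,439.28

$6,439.28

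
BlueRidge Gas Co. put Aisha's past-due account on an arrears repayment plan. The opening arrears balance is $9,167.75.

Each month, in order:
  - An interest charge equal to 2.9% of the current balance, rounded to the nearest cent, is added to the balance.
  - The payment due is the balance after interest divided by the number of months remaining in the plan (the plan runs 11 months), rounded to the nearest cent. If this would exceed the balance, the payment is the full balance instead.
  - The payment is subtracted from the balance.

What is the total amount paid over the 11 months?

Month 1: opening $9,167.75; interest $265.86 → $9,433.61; payment $857.60; balance $8,576.01
Month 2: opening $8,576.01; interest $248.70 → $8,824.71; payment $882.47; balance $7,942.24
Month 3: opening $7,942.24; interest $230.32 → $8,172.56; payment $908.06; balance $7,264.50
Month 4: opening $7,264.50; interest $210.67 → $7,475.17; payment $934.40; balance $6,540.77
Month 5: opening $6,540.77; interest $189.68 → $6,730.45; payment $961.49; balance $5,768.96
Month 6: opening $5,768.96; interest $167.30 → $5,936.26; payment $989.38; balance $4,946.88
Month 7: opening $4,946.88; interest $143.46 → $5,090.34; payment $1,018.07; balance $4,072.27
Month 8: opening $4,072.27; interest $118.10 → $4,190.37; payment $1,047.59; balance $3,142.78
Month 9: opening $3,142.78; interest $91.14 → $3,233.92; payment $1,077.97; balance $2,155.95
Month 10: opening $2,155.95; interest $62.52 → $2,218.47; payment $1,109.24; balance $1,109.23
Month 11: opening $1,109.23; interest $32.17 → $1,141.40; payment $1,141.40; balance $0.00
Total paid: $10,927.67

$10,927.67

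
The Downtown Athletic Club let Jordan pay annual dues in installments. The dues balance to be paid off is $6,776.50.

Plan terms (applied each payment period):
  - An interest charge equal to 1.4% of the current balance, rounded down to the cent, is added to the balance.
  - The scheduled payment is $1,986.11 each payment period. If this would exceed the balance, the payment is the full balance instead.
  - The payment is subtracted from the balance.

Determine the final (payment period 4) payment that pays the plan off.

$1,037.29

# | Opening | Interest | Payment | End bal
1 | $6,776.50 | $94.87 | $1,986.11 | $4,885.26
2 | $4,885.26 | $68.39 | $1,986.11 | $2,967.54
3 | $2,967.54 | $41.54 | $1,986.11 | $1,022.97
4 | $1,022.97 | $14.32 | $1,037.29 | $0.00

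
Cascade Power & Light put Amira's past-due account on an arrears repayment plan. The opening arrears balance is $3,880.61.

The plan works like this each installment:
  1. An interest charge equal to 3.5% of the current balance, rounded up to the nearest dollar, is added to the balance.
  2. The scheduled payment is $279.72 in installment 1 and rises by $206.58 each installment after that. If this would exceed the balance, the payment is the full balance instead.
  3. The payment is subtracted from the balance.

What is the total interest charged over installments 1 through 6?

$591.00

# | Opening | Interest | Payment | End bal
1 | $3,880.61 | $136.00 | $279.72 | $3,736.89
2 | $3,736.89 | $131.00 | $486.30 | $3,381.59
3 | $3,381.59 | $119.00 | $692.88 | $2,807.71
4 | $2,807.71 | $99.00 | $899.46 | $2,007.25
5 | $2,007.25 | $71.00 | $1,106.04 | $972.21
6 | $972.21 | $35.00 | $1,007.21 | $0.00
Total interest: $136.00 + $131.00 + $119.00 + $99.00 + $71.00 + $35.00 = $591.00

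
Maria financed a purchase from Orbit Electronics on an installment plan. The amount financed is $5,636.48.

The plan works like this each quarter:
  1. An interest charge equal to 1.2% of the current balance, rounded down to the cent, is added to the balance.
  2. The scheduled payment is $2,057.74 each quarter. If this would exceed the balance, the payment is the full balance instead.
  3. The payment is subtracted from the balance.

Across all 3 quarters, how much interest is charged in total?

$130.96

# | Opening | Interest | Payment | End bal
1 | $5,636.48 | $67.63 | $2,057.74 | $3,646.37
2 | $3,646.37 | $43.75 | $2,057.74 | $1,632.38
3 | $1,632.38 | $19.58 | $1,651.96 | $0.00
Total interest: $67.63 + $43.75 + $19.58 = $130.96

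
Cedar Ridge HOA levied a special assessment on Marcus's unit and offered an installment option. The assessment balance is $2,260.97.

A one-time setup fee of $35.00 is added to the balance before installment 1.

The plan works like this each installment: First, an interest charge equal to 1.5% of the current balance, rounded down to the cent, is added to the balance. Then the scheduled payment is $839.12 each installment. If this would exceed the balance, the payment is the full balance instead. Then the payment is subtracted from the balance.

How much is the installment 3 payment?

# | Opening | Interest | Payment | End bal
1 | $2,295.97 | $34.43 | $839.12 | $1,491.28
2 | $1,491.28 | $22.36 | $839.12 | $674.52
3 | $674.52 | $10.11 | $684.63 | $0.00

$684.63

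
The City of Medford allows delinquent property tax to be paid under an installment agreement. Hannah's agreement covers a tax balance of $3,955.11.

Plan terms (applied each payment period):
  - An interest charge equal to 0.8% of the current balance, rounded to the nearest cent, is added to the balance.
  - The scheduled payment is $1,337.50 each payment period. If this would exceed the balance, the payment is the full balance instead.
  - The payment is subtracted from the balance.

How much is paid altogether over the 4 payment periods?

$4,018.65

# | Opening | Interest | Payment | End bal
1 | $3,955.11 | $31.64 | $1,337.50 | $2,649.25
2 | $2,649.25 | $21.19 | $1,337.50 | $1,332.94
3 | $1,332.94 | $10.66 | $1,337.50 | $6.10
4 | $6.10 | $0.05 | $6.15 | $0.00
Total paid: $4,018.65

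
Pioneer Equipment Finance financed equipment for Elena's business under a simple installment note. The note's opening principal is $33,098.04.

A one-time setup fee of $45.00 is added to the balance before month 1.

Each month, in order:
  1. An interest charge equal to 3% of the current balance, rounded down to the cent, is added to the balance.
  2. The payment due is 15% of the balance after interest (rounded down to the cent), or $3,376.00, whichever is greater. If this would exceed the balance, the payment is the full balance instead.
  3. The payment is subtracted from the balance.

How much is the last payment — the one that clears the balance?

Month 1: $33,143.04 +$994.29 interest = $34,137.33; pay $5,120.59 → $29,016.74
Month 2: $29,016.74 +$870.50 interest = $29,887.24; pay $4,483.08 → $25,404.16
Month 3: $25,404.16 +$762.12 interest = $26,166.28; pay $3,924.94 → $22,241.34
Month 4: $22,241.34 +$667.24 interest = $22,908.58; pay $3,436.28 → $19,472.30
Month 5: $19,472.30 +$584.16 interest = $20,056.46; pay $3,376.00 → $16,680.46
Month 6: $16,680.46 +$500.41 interest = $17,180.87; pay $3,376.00 → $13,804.87
Month 7: $13,804.87 +$414.14 interest = $14,219.01; pay $3,376.00 → $10,843.01
Month 8: $10,843.01 +$325.29 interest = $11,168.30; pay $3,376.00 → $7,792.30
Month 9: $7,792.30 +$233.76 interest = $8,026.06; pay $3,376.00 → $4,650.06
Month 10: $4,650.06 +$139.50 interest = $4,789.56; pay $3,376.00 → $1,413.56
Month 11: $1,413.56 +$42.40 interest = $1,455.96; pay $1,455.96 → $0.00

$1,455.96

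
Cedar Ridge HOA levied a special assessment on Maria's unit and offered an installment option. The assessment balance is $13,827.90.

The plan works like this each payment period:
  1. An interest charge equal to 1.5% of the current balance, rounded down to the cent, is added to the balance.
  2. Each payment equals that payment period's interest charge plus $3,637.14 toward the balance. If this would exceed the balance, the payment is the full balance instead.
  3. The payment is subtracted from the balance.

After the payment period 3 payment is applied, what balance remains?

$2,916.48

Payment period 1: $13,827.90 +$207.41 interest = $14,035.31; pay $3,844.55 → $10,190.76
Payment period 2: $10,190.76 +$152.86 interest = $10,343.62; pay $3,790.00 → $6,553.62
Payment period 3: $6,553.62 +$98.30 interest = $6,651.92; pay $3,735.44 → $2,916.48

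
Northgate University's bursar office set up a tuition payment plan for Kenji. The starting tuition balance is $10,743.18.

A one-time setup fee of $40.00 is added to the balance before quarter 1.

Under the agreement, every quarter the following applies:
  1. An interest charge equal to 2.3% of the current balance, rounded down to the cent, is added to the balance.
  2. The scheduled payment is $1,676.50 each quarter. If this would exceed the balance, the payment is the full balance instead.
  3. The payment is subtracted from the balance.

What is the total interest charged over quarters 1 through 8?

Quarter 1: opening $10,783.18; interest $248.01 → $11,031.19; payment $1,676.50; balance $9,354.69
Quarter 2: opening $9,354.69; interest $215.15 → $9,569.84; payment $1,676.50; balance $7,893.34
Quarter 3: opening $7,893.34; interest $181.54 → $8,074.88; payment $1,676.50; balance $6,398.38
Quarter 4: opening $6,398.38; interest $147.16 → $6,545.54; payment $1,676.50; balance $4,869.04
Quarter 5: opening $4,869.04; interest $111.98 → $4,981.02; payment $1,676.50; balance $3,304.52
Quarter 6: opening $3,304.52; interest $76.00 → $3,380.52; payment $1,676.50; balance $1,704.02
Quarter 7: opening $1,704.02; interest $39.19 → $1,743.21; payment $1,676.50; balance $66.71
Quarter 8: opening $66.71; interest $1.53 → $68.24; payment $68.24; balance $0.00
Total interest: $248.01 + $215.15 + $181.54 + $147.16 + $111.98 + $76.00 + $39.19 + $1.53 = $1,020.56

$1,020.56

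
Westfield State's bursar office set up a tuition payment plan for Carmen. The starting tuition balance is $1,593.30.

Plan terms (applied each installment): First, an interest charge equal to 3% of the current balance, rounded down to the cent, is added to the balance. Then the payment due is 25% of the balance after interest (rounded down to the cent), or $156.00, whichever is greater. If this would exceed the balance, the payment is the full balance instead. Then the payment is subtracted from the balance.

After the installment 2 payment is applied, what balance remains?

$950.81

Installment 1: opening $1,593.30; interest $47.79 → $1,641.09; payment $410.27; balance $1,230.82
Installment 2: opening $1,230.82; interest $36.92 → $1,267.74; payment $316.93; balance $950.81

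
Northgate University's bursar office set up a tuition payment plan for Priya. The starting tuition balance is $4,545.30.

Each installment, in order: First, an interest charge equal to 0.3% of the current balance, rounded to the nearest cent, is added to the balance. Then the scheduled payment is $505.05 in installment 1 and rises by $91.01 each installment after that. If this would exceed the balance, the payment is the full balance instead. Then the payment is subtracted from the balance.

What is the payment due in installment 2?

Installment 1: $4,545.30 +$13.64 interest = $4,558.94; pay $505.05 → $4,053.89
Installment 2: $4,053.89 +$12.16 interest = $4,066.05; pay $596.06 → $3,469.99

$596.06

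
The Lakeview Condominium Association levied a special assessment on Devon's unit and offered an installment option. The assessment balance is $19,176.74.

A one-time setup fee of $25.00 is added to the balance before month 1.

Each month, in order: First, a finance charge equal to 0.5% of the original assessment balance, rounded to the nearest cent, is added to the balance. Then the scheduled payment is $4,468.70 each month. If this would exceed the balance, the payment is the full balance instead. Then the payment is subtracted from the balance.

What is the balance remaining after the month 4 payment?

Month 1: $19,201.74 +$95.88 interest = $19,297.62; pay $4,468.70 → $14,828.92
Month 2: $14,828.92 +$95.88 interest = $14,924.80; pay $4,468.70 → $10,456.10
Month 3: $10,456.10 +$95.88 interest = $10,551.98; pay $4,468.70 → $6,083.28
Month 4: $6,083.28 +$95.88 interest = $6,179.16; pay $4,468.70 → $1,710.46

$1,710.46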